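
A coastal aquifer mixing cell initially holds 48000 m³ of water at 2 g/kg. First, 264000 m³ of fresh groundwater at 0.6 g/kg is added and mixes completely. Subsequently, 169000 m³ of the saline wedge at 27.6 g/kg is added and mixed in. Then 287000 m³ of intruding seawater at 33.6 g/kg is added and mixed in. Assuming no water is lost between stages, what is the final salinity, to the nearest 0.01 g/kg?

18.96 g/kg

Conserving salt mass:
Initial salt = 48,000×2 = 96,000
After stage 1: salt = 96,000 + 264,000×0.6 = 254,400; volume = 312,000 m³; S = 0.815 g/kg
After stage 2: salt = 254,400 + 169,000×27.6 = 4,918,800; volume = 481,000 m³; S = 10.226 g/kg
After stage 3: salt = 4,918,800 + 287,000×33.6 = 14,562,000; volume = 768,000 m³
S = 14,562,000 / 768,000 = 18.9609 g/kg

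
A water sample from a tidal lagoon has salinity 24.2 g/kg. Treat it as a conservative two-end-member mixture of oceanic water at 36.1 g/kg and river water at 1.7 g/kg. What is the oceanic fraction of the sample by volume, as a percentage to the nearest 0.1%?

Let g be the oceanic fraction. Salt balance per unit volume:
g×36.1 + (1−g)×1.7 = 24.2
g = (24.2 − 1.7) / (36.1 − 1.7) = 22.5/34.4 = 0.6541

65.4%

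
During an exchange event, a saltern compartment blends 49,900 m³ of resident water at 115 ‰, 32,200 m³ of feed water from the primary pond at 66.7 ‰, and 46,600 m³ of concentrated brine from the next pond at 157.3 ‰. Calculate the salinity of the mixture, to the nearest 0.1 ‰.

118.2 ‰

Weighted by volume,
salt = 49,900×115 + 32,200×66.7 + 46,600×157.3 = 5,738,500 + 2,147,740 + 7,330,180 = 15,216,420
volume = 49,900 + 32,200 + 46,600 = 128,700 m³
S = 15,216,420 / 128,700 = 118.232 ‰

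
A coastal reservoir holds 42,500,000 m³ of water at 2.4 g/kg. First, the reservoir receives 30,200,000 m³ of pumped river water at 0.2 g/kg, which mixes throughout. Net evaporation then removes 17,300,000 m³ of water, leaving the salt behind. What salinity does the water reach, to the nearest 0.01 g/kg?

1.95 g/kg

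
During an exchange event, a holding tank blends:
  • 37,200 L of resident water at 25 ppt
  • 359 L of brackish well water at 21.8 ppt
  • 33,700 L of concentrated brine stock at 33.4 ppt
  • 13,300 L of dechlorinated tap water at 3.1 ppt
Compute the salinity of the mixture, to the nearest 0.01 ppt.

By conservation of dissolved salt,
salt = 37,200×25 + 359×21.8 + 33,700×33.4 + 13,300×3.1 = 930,000 + 7,826.2 + 1,125,580 + 41,230 = 2,104,636.2
volume = 37,200 + 359 + 33,700 + 13,300 = 84,559 L
S = 2,104,636.2 / 84,559 = 24.8896 ppt

24.89 ppt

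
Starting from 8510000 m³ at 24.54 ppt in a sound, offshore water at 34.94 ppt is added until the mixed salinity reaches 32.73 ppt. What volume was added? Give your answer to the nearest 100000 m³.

Salt balance: 8,510,000×24.54 + V×34.94 = (8,510,000+V)×32.73
208,835,400 + 34.94V = 278,532,300 + 32.73V
69,696,900 = 2.21V
V = 31,537,058.82 m³

31500000 m³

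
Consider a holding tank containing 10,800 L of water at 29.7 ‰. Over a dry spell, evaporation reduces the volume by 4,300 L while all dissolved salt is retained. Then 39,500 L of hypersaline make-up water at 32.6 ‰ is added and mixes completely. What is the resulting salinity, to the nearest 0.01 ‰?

34.97 ‰

After evaporation: salt = 10,800×29.7 = 320,760; volume = 10,800 − 4,300 = 6,500 L
After mixing: salt = 320,760 + 39,500×32.6 = 1,608,460; volume = 6,500 + 39,500 = 46,000 L
S = 1,608,460 / 46,000 = 34.9665 ‰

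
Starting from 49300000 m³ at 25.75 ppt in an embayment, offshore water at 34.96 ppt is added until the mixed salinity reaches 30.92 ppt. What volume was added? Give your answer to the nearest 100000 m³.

63100000 m³

Salt balance: 49,300,000×25.75 + V×34.96 = (49,300,000+V)×30.92
1,269,475,000 + 34.96V = 1,524,356,000 + 30.92V
254,881,000 = 4.04V
V = 63,089,356.44 m³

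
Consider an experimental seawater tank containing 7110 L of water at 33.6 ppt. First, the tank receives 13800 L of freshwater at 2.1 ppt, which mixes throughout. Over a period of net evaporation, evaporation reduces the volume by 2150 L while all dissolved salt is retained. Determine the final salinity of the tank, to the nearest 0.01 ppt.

14.28 ppt

After mixing: salt = 7,110×33.6 + 13,800×2.1 = 267,876; volume = 20,910 L
After evaporation: salt unchanged = 267,876; volume = 20,910 − 2,150 = 18,760 L
S = 267,876 / 18,760 = 14.2791 ppt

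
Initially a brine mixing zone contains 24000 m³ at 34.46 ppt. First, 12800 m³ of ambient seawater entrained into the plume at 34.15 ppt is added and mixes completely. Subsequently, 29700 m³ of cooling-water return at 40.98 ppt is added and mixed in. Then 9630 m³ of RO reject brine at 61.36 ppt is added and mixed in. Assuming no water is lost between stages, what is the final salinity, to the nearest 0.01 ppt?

Mass of salt is conserved:
Initial salt = 24,000×34.46 = 827,040
After stage 1: salt = 827,040 + 12,800×34.15 = 1,264,160; volume = 36,800 m³; S = 34.352 ppt
After stage 2: salt = 1,264,160 + 29,700×40.98 = 2,481,266; volume = 66,500 m³; S = 37.312 ppt
After stage 3: salt = 2,481,266 + 9,630×61.36 = 3,072,162.8; volume = 76,130 m³
S = 3,072,162.8 / 76,130 = 40.3542 ppt

40.35 ppt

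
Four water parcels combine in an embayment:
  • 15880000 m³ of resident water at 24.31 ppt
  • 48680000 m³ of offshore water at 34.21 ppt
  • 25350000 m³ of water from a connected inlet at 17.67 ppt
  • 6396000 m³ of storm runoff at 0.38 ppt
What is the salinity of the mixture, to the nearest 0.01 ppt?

By conservation of dissolved salt,
salt = 15,880,000×24.31 + 48,680,000×34.21 + 25,350,000×17.67 + 6,396,000×0.38 = 386,042,800 + 1,665,342,800 + 447,934,500 + 2,430,480 = 2,501,750,580
volume = 15,880,000 + 48,680,000 + 25,350,000 + 6,396,000 = 96,306,000 m³
S = 2,501,750,580 / 96,306,000 = 25.9771 ppt

25.98 ppt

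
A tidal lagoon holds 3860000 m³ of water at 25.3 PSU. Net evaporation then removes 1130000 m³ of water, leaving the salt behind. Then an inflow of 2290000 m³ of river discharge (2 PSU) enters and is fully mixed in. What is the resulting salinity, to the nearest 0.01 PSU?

After evaporation: salt = 3,860,000×25.3 = 97,658,000; volume = 3,860,000 − 1,130,000 = 2,730,000 m³
After mixing: salt = 97,658,000 + 2,290,000×2 = 102,238,000; volume = 2,730,000 + 2,290,000 = 5,020,000 m³
S = 102,238,000 / 5,020,000 = 20.3661 PSU

20.37 PSU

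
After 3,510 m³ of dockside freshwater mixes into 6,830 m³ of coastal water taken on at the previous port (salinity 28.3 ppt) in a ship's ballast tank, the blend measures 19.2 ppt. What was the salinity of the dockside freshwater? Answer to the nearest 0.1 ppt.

Salt balance: 6,830×28.3 + 3,510×S = 10,340×19.2
193,289 + 3,510·S = 198,528
S = (198,528 − 193,289) / 3,510 = 1.4926 ppt

1.5 ppt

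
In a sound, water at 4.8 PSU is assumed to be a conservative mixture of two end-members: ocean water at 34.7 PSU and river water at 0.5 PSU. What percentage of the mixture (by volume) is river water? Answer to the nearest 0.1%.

Let f be the freshwater fraction. Salt balance per unit volume:
f×0.5 + (1−f)×34.7 = 4.8
f = (34.7 − 4.8) / (34.7 − 0.5) = 29.9/34.2 = 0.8743

87.4%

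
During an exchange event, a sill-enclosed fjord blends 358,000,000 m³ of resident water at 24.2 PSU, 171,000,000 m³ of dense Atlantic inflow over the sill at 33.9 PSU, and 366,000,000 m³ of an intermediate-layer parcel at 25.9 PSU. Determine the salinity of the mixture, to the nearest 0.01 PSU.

26.75 PSU

By conservation of dissolved salt,
salt = 358,000,000×24.2 + 171,000,000×33.9 + 366,000,000×25.9 = 8,663,600,000 + 5,796,900,000 + 9,479,400,000 = 23,939,900,000
volume = 358,000,000 + 171,000,000 + 366,000,000 = 895,000,000 m³
S = 23,939,900,000 / 895,000,000 = 26.7485 PSU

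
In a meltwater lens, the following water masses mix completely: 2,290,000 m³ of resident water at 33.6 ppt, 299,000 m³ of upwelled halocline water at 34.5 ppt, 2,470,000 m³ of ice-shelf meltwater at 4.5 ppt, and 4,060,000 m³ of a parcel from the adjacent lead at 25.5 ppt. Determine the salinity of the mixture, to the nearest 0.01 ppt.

Weighted by volume,
salt = 2,290,000×33.6 + 299,000×34.5 + 2,470,000×4.5 + 4,060,000×25.5 = 76,944,000 + 10,315,500 + 11,115,000 + 103,530,000 = 201,904,500
volume = 2,290,000 + 299,000 + 2,470,000 + 4,060,000 = 9,119,000 m³
S = 201,904,500 / 9,119,000 = 22.1411 ppt

22.14 ppt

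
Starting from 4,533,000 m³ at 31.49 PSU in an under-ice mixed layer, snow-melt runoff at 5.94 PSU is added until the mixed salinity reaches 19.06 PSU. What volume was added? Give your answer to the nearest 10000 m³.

4290000 m³

Salt balance: 4,533,000×31.49 + V×5.94 = (4,533,000+V)×19.06
142,744,170 + 5.94V = 86,398,980 + 19.06V
56,345,190 = 13.12V
V = 4,294,602.9 m³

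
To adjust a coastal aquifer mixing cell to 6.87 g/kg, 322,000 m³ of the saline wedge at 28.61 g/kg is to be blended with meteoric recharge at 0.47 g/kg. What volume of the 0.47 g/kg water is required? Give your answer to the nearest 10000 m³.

1090000 m³

Salt balance: 322,000×28.61 + V×0.47 = (322,000+V)×6.87
9,212,420 + 0.47V = 2,212,140 + 6.87V
7,000,280 = 6.4V
V = 1,093,793.75 m³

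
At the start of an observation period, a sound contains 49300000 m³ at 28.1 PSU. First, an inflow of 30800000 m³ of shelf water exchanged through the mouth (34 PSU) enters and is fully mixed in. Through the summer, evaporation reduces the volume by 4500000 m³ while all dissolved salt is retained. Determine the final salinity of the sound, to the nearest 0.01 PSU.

32.18 PSU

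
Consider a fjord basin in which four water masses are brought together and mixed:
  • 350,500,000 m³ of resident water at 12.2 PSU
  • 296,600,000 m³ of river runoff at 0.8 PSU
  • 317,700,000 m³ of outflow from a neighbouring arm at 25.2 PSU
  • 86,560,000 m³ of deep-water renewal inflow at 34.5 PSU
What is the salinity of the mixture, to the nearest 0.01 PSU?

14.75 PSU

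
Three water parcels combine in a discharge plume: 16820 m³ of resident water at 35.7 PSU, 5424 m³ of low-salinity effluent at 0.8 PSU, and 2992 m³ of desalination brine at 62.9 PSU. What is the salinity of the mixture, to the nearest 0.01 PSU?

31.42 PSU

Mass of salt is conserved:
salt = 16,820×35.7 + 5,424×0.8 + 2,992×62.9 = 600,474 + 4,339.2 + 188,196.8 = 793,010
volume = 16,820 + 5,424 + 2,992 = 25,236 m³
S = 793,010 / 25,236 = 31.4238 PSU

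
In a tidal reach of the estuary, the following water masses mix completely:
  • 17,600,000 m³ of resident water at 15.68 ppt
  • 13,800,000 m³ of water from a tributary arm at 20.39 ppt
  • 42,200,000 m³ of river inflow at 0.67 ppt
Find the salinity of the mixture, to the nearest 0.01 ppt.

7.96 ppt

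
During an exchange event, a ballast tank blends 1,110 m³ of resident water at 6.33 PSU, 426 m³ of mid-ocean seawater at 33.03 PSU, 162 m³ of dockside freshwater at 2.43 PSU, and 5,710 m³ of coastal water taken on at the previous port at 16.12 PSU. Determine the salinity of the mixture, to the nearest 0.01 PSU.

15.33 PSU

Mass of salt is conserved:
salt = 1,110×6.33 + 426×33.03 + 162×2.43 + 5,710×16.12 = 7,026.3 + 14,070.78 + 393.66 + 92,045.2 = 113,535.94
volume = 1,110 + 426 + 162 + 5,710 = 7,408 m³
S = 113,535.94 / 7,408 = 15.3261 PSU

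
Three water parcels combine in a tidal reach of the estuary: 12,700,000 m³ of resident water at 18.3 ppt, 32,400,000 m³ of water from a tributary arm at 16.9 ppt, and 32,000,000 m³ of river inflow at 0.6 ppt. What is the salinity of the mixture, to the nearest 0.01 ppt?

10.37 ppt

Mass of salt is conserved:
salt = 12,700,000×18.3 + 32,400,000×16.9 + 32,000,000×0.6 = 232,410,000 + 547,560,000 + 19,200,000 = 799,170,000
volume = 12,700,000 + 32,400,000 + 32,000,000 = 77,100,000 m³
S = 799,170,000 / 77,100,000 = 10.3654 ppt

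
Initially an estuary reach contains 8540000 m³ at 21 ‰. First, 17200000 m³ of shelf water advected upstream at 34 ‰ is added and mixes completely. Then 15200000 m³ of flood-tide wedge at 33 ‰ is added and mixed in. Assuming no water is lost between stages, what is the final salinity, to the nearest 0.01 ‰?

30.92 ‰

Conserving salt mass:
Initial salt = 8,540,000×21 = 179,340,000
After stage 1: salt = 179,340,000 + 17,200,000×34 = 764,140,000; volume = 25,740,000 m³; S = 29.687 ‰
After stage 2: salt = 764,140,000 + 15,200,000×33 = 1,265,740,000; volume = 40,940,000 m³
S = 1,265,740,000 / 40,940,000 = 30.917 ‰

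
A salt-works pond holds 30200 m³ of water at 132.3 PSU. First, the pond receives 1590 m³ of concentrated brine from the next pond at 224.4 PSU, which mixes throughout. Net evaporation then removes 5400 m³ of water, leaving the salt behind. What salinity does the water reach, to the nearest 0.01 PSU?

After mixing: salt = 30,200×132.3 + 1,590×224.4 = 4,352,256; volume = 31,790 m³
After evaporation: salt unchanged = 4,352,256; volume = 31,790 − 5,400 = 26,390 m³
S = 4,352,256 / 26,390 = 164.9207 PSU

164.92 PSU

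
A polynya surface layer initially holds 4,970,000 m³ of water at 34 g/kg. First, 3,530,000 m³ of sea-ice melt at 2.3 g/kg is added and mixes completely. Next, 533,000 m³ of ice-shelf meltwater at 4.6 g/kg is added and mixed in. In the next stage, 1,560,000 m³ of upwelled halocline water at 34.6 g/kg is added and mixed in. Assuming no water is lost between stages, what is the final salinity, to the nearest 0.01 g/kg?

22.05 g/kg

Mass of salt is conserved:
Initial salt = 4,970,000×34 = 168,980,000
After stage 1: salt = 168,980,000 + 3,530,000×2.3 = 177,099,000; volume = 8,500,000 m³; S = 20.835 g/kg
After stage 2: salt = 177,099,000 + 533,000×4.6 = 179,550,800; volume = 9,033,000 m³; S = 19.877 g/kg
After stage 3: salt = 179,550,800 + 1,560,000×34.6 = 233,526,800; volume = 10,593,000 m³
S = 233,526,800 / 10,593,000 = 22.0454 g/kg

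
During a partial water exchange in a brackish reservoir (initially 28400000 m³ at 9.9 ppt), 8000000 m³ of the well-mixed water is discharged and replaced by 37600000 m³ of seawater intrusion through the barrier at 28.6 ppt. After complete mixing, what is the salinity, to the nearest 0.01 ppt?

22.02 ppt

Remaining after removal: 20,400,000 m³ at 9.9 ppt (salt = 201,960,000)
After addition: salt = 201,960,000 + 37,600,000×28.6 = 1,277,320,000; volume = 58,000,000 m³
S = 1,277,320,000 / 58,000,000 = 22.0228 ppt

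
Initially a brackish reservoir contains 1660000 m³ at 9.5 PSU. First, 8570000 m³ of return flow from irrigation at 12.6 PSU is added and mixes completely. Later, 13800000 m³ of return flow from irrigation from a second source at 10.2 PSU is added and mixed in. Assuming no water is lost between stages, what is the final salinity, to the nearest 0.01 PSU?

Salt balance:
Initial salt = 1,660,000×9.5 = 15,770,000
After stage 1: salt = 15,770,000 + 8,570,000×12.6 = 123,752,000; volume = 10,230,000 m³; S = 12.097 PSU
After stage 2: salt = 123,752,000 + 13,800,000×10.2 = 264,512,000; volume = 24,030,000 m³
S = 264,512,000 / 24,030,000 = 11.0076 PSU

11.01 PSU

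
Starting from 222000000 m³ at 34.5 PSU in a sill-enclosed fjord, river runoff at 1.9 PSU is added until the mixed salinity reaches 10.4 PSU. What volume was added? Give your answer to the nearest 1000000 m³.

629000000 m³

Salt balance: 222,000,000×34.5 + V×1.9 = (222,000,000+V)×10.4
7,659,000,000 + 1.9V = 2,308,800,000 + 10.4V
5,350,200,000 = 8.5V
V = 629,435,294.12 m³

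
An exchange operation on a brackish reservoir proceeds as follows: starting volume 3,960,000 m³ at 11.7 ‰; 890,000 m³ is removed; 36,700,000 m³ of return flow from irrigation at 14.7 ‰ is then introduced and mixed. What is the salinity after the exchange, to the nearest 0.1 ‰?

Remaining after removal: 3,070,000 m³ at 11.7 ‰ (salt = 35,919,000)
After addition: salt = 35,919,000 + 36,700,000×14.7 = 575,409,000; volume = 39,770,000 m³
S = 575,409,000 / 39,770,000 = 14.4684 ‰

14.5 ‰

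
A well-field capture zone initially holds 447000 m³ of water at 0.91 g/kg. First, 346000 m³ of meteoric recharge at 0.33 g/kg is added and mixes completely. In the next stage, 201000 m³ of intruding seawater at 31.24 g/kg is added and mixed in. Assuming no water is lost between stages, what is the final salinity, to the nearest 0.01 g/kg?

6.84 g/kg

Total salt / total volume:
Initial salt = 447,000×0.91 = 406,770
After stage 1: salt = 406,770 + 346,000×0.33 = 520,950; volume = 793,000 m³; S = 0.657 g/kg
After stage 2: salt = 520,950 + 201,000×31.24 = 6,800,190; volume = 994,000 m³
S = 6,800,190 / 994,000 = 6.8412 g/kg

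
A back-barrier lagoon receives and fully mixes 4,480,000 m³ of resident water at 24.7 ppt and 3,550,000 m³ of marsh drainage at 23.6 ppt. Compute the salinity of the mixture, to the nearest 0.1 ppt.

24.2 ppt

Total salt / total volume:
salt = 4,480,000×24.7 + 3,550,000×23.6 = 110,656,000 + 83,780,000 = 194,436,000
volume = 4,480,000 + 3,550,000 = 8,030,000 m³
S = 194,436,000 / 8,030,000 = 24.214 ppt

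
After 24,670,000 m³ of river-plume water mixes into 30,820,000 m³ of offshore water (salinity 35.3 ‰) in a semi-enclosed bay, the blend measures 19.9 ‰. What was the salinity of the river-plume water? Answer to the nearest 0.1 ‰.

Salt balance: 30,820,000×35.3 + 24,670,000×S = 55,490,000×19.9
1,087,946,000 + 24,670,000·S = 1,104,251,000
S = (1,104,251,000 − 1,087,946,000) / 24,670,000 = 0.6609 ‰

0.7 ‰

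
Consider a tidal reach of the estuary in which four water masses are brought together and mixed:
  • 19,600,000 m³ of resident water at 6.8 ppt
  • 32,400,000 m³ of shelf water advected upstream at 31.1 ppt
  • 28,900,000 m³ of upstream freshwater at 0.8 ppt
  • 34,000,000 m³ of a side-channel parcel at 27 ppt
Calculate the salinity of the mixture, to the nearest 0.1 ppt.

By conservation of dissolved salt,
salt = 19,600,000×6.8 + 32,400,000×31.1 + 28,900,000×0.8 + 34,000,000×27 = 133,280,000 + 1,007,640,000 + 23,120,000 + 918,000,000 = 2,082,040,000
volume = 19,600,000 + 32,400,000 + 28,900,000 + 34,000,000 = 114,900,000 m³
S = 2,082,040,000 / 114,900,000 = 18.12 ppt

18.1 ppt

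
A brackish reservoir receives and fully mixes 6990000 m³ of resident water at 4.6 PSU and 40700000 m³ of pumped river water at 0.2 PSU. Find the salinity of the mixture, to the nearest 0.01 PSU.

0.84 PSU

By conservation of dissolved salt,
salt = 6,990,000×4.6 + 40,700,000×0.2 = 32,154,000 + 8,140,000 = 40,294,000
volume = 6,990,000 + 40,700,000 = 47,690,000 m³
S = 40,294,000 / 47,690,000 = 0.8449 PSU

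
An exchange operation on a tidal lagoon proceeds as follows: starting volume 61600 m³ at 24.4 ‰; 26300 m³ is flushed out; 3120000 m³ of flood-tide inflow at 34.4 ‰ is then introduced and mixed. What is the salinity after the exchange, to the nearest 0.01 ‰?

Remaining after removal: 35,300 m³ at 24.4 ‰ (salt = 861,320)
After addition: salt = 861,320 + 3,120,000×34.4 = 108,189,320; volume = 3,155,300 m³
S = 108,189,320 / 3,155,300 = 34.2881 ‰

34.29 ‰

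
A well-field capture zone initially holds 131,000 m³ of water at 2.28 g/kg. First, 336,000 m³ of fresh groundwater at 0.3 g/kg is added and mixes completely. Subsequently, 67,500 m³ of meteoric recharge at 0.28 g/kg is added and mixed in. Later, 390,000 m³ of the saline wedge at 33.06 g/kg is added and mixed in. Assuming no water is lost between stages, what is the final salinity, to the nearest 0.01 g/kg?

14.40 g/kg

By conservation of dissolved salt,
Initial salt = 131,000×2.28 = 298,680
After stage 1: salt = 298,680 + 336,000×0.3 = 399,480; volume = 467,000 m³; S = 0.855 g/kg
After stage 2: salt = 399,480 + 67,500×0.28 = 418,380; volume = 534,500 m³; S = 0.783 g/kg
After stage 3: salt = 418,380 + 390,000×33.06 = 13,311,780; volume = 924,500 m³
S = 13,311,780 / 924,500 = 14.3989 g/kg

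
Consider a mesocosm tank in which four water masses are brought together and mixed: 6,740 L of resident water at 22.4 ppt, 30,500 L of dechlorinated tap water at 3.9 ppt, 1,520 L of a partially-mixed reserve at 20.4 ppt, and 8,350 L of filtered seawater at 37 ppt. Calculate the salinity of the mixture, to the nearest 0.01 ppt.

By conservation of dissolved salt,
salt = 6,740×22.4 + 30,500×3.9 + 1,520×20.4 + 8,350×37 = 150,976 + 118,950 + 31,008 + 308,950 = 609,884
volume = 6,740 + 30,500 + 1,520 + 8,350 = 47,110 L
S = 609,884 / 47,110 = 12.946 ppt

12.95 ppt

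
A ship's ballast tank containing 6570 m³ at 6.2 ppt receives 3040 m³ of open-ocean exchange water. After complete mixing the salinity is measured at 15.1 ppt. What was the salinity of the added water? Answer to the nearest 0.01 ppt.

Salt balance: 6,570×6.2 + 3,040×S = 9,610×15.1
40,734 + 3,040·S = 145,111
S = (145,111 − 40,734) / 3,040 = 34.3345 ppt

34.33 ppt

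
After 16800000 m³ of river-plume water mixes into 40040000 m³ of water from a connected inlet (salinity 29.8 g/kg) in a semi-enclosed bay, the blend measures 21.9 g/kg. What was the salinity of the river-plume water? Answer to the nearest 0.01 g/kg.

3.07 g/kg

Salt balance: 40,040,000×29.8 + 16,800,000×S = 56,840,000×21.9
1,193,192,000 + 16,800,000·S = 1,244,796,000
S = (1,244,796,000 − 1,193,192,000) / 16,800,000 = 3.0717 g/kg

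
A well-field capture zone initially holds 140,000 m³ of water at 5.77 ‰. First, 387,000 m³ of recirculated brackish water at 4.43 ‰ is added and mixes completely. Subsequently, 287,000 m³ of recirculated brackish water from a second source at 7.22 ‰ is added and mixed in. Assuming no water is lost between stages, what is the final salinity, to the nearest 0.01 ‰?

5.64 ‰

Weighted by volume,
Initial salt = 140,000×5.77 = 807,800
After stage 1: salt = 807,800 + 387,000×4.43 = 2,522,210; volume = 527,000 m³; S = 4.786 ‰
After stage 2: salt = 2,522,210 + 287,000×7.22 = 4,594,350; volume = 814,000 m³
S = 4,594,350 / 814,000 = 5.6442 ‰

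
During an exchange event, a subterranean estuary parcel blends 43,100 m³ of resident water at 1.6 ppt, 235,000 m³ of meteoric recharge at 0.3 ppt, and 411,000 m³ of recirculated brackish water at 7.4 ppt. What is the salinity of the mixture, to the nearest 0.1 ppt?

4.6 ppt

Weighted by volume,
salt = 43,100×1.6 + 235,000×0.3 + 411,000×7.4 = 68,960 + 70,500 + 3,041,400 = 3,180,860
volume = 43,100 + 235,000 + 411,000 = 689,100 m³
S = 3,180,860 / 689,100 = 4.616 ppt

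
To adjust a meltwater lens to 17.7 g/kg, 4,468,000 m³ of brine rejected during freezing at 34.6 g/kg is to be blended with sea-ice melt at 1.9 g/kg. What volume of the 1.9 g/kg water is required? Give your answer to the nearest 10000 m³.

4780000 m³

Salt balance: 4,468,000×34.6 + V×1.9 = (4,468,000+V)×17.7
154,592,800 + 1.9V = 79,083,600 + 17.7V
75,509,200 = 15.8V
V = 4,779,063.29 m³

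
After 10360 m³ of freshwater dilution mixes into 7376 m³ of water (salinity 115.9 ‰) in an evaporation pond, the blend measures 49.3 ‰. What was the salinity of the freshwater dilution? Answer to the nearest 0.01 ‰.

1.88 ‰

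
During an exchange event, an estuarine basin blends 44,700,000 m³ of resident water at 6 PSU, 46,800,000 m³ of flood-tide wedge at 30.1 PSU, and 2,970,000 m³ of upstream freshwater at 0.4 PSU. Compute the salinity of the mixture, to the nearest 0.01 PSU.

Total salt / total volume:
salt = 44,700,000×6 + 46,800,000×30.1 + 2,970,000×0.4 = 268,200,000 + 1,408,680,000 + 1,188,000 = 1,678,068,000
volume = 44,700,000 + 46,800,000 + 2,970,000 = 94,470,000 m³
S = 1,678,068,000 / 94,470,000 = 17.763 PSU

17.76 PSU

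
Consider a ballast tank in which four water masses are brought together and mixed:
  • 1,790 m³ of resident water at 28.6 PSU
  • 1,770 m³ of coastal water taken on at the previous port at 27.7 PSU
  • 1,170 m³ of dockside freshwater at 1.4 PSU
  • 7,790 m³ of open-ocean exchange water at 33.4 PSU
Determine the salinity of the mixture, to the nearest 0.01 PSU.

28.92 PSU

Weighted by volume,
salt = 1,790×28.6 + 1,770×27.7 + 1,170×1.4 + 7,790×33.4 = 51,194 + 49,029 + 1,638 + 260,186 = 362,047
volume = 1,790 + 1,770 + 1,170 + 7,790 = 12,520 m³
S = 362,047 / 12,520 = 28.9175 PSU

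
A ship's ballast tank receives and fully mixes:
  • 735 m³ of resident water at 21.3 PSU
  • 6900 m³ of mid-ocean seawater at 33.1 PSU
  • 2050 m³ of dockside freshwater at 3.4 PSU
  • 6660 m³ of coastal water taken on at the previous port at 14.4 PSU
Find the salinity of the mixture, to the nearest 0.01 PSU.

Total salt / total volume:
salt = 735×21.3 + 6,900×33.1 + 2,050×3.4 + 6,660×14.4 = 15,655.5 + 228,390 + 6,970 + 95,904 = 346,919.5
volume = 735 + 6,900 + 2,050 + 6,660 = 16,345 m³
S = 346,919.5 / 16,345 = 21.2248 PSU

21.22 PSU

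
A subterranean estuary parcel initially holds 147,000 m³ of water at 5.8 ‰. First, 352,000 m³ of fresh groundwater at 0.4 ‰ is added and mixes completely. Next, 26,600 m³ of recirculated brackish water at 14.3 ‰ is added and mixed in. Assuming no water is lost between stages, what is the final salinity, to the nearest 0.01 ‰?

Salt balance:
Initial salt = 147,000×5.8 = 852,600
After stage 1: salt = 852,600 + 352,000×0.4 = 993,400; volume = 499,000 m³; S = 1.991 ‰
After stage 2: salt = 993,400 + 26,600×14.3 = 1,373,780; volume = 525,600 m³
S = 1,373,780 / 525,600 = 2.6137 ‰

2.61 ‰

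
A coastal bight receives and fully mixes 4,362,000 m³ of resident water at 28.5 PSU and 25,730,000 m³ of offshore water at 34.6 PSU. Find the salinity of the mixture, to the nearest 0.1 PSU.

Weighted by volume,
salt = 4,362,000×28.5 + 25,730,000×34.6 = 124,317,000 + 890,258,000 = 1,014,575,000
volume = 4,362,000 + 25,730,000 = 30,092,000 m³
S = 1,014,575,000 / 30,092,000 = 33.716 PSU

33.7 PSU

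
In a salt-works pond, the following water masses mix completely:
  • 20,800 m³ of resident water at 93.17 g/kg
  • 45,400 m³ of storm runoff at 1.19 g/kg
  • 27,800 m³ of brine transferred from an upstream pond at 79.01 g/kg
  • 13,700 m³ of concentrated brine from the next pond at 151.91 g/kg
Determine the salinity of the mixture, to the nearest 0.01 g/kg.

58.21 g/kg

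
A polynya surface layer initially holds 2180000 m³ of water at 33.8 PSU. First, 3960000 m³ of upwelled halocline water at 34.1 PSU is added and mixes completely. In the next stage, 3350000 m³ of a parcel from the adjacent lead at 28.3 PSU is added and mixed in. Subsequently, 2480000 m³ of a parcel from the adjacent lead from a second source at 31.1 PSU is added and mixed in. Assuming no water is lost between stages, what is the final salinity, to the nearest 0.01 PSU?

Total salt / total volume:
Initial salt = 2,180,000×33.8 = 73,684,000
After stage 1: salt = 73,684,000 + 3,960,000×34.1 = 208,720,000; volume = 6,140,000 m³; S = 33.993 PSU
After stage 2: salt = 208,720,000 + 3,350,000×28.3 = 303,525,000; volume = 9,490,000 m³; S = 31.984 PSU
After stage 3: salt = 303,525,000 + 2,480,000×31.1 = 380,653,000; volume = 11,970,000 m³
S = 380,653,000 / 11,970,000 = 31.8006 PSU

31.80 PSU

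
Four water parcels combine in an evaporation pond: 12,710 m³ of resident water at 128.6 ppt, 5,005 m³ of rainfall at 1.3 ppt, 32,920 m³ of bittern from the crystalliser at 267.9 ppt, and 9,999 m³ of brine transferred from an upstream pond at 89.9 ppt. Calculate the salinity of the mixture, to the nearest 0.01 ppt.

187.34 ppt

By conservation of dissolved salt,
salt = 12,710×128.6 + 5,005×1.3 + 32,920×267.9 + 9,999×89.9 = 1,634,506 + 6,506.5 + 8,819,268 + 898,910.1 = 11,359,190.6
volume = 12,710 + 5,005 + 32,920 + 9,999 = 60,634 m³
S = 11,359,190.6 / 60,634 = 187.3403 ppt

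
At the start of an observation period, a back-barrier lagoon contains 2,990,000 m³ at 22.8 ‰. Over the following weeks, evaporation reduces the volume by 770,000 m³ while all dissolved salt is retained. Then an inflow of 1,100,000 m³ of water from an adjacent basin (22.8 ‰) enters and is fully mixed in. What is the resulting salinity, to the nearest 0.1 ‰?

28.1 ‰

After evaporation: salt = 2,990,000×22.8 = 68,172,000; volume = 2,990,000 − 770,000 = 2,220,000 m³
After mixing: salt = 68,172,000 + 1,100,000×22.8 = 93,252,000; volume = 2,220,000 + 1,100,000 = 3,320,000 m³
S = 93,252,000 / 3,320,000 = 28.088 ‰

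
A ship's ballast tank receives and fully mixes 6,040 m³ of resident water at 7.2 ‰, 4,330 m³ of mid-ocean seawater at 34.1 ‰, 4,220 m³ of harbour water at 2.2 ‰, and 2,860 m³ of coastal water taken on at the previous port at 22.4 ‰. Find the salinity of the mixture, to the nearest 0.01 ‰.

15.16 ‰

Total salt / total volume:
salt = 6,040×7.2 + 4,330×34.1 + 4,220×2.2 + 2,860×22.4 = 43,488 + 147,653 + 9,284 + 64,064 = 264,489
volume = 6,040 + 4,330 + 4,220 + 2,860 = 17,450 m³
S = 264,489 / 17,450 = 15.157 ‰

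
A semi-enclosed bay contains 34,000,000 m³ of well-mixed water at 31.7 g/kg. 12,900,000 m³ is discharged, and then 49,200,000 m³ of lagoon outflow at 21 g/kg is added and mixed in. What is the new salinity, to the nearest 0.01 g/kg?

Remaining after removal: 21,100,000 m³ at 31.7 g/kg (salt = 668,870,000)
After addition: salt = 668,870,000 + 49,200,000×21 = 1,702,070,000; volume = 70,300,000 m³
S = 1,702,070,000 / 70,300,000 = 24.2115 g/kg

24.21 g/kg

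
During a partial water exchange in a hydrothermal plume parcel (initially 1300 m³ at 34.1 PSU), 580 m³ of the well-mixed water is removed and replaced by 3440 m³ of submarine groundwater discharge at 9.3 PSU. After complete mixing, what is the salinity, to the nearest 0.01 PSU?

13.59 PSU

Remaining after removal: 720 m³ at 34.1 PSU (salt = 24,552)
After addition: salt = 24,552 + 3,440×9.3 = 56,544; volume = 4,160 m³
S = 56,544 / 4,160 = 13.5923 PSU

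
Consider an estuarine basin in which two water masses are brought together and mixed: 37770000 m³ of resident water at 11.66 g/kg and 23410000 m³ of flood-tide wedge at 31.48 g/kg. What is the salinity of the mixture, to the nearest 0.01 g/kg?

19.24 g/kg

Conserving salt mass:
salt = 37,770,000×11.66 + 23,410,000×31.48 = 440,398,200 + 736,946,800 = 1,177,345,000
volume = 37,770,000 + 23,410,000 = 61,180,000 m³
S = 1,177,345,000 / 61,180,000 = 19.244 g/kg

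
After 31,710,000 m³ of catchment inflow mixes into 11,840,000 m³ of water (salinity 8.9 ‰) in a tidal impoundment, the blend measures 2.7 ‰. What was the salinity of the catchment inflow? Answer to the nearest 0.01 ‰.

Salt balance: 11,840,000×8.9 + 31,710,000×S = 43,550,000×2.7
105,376,000 + 31,710,000·S = 117,585,000
S = (117,585,000 − 105,376,000) / 31,710,000 = 0.385 ‰

0.39 ‰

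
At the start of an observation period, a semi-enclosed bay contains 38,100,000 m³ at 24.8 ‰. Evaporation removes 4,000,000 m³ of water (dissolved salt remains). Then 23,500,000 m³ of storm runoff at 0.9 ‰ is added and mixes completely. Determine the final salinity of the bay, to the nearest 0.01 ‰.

After evaporation: salt = 38,100,000×24.8 = 944,880,000; volume = 38,100,000 − 4,000,000 = 34,100,000 m³
After mixing: salt = 944,880,000 + 23,500,000×0.9 = 966,030,000; volume = 34,100,000 + 23,500,000 = 57,600,000 m³
S = 966,030,000 / 57,600,000 = 16.7714 ‰

16.77 ‰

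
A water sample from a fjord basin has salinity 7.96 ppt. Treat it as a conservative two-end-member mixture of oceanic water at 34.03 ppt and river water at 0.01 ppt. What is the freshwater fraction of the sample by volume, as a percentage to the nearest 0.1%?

Let f be the freshwater fraction. Salt balance per unit volume:
f×0.01 + (1−f)×34.03 = 7.96
f = (34.03 − 7.96) / (34.03 − 0.01) = 26.07/34.02 = 0.7663

76.6%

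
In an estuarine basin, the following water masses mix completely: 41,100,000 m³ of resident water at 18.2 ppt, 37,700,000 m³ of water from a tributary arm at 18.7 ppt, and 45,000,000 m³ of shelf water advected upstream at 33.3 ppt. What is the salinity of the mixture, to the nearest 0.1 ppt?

23.8 ppt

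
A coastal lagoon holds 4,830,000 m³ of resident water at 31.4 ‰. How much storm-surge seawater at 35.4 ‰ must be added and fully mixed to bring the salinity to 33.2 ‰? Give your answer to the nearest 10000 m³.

Salt balance: 4,830,000×31.4 + V×35.4 = (4,830,000+V)×33.2
151,662,000 + 35.4V = 160,356,000 + 33.2V
8,694,000 = 2.2V
V = 3,951,818.18 m³

3950000 m³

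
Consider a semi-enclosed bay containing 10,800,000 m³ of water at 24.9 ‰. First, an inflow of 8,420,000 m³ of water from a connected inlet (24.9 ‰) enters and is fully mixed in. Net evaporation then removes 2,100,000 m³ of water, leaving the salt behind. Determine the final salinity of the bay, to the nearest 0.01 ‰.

27.95 ‰

After mixing: salt = 10,800,000×24.9 + 8,420,000×24.9 = 478,578,000; volume = 19,220,000 m³
After evaporation: salt unchanged = 478,578,000; volume = 19,220,000 − 2,100,000 = 17,120,000 m³
S = 478,578,000 / 17,120,000 = 27.9543 ‰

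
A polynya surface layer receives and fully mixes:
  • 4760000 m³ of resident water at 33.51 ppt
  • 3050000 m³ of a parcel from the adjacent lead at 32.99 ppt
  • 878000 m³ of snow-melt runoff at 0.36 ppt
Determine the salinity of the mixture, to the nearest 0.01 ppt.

Mass of salt is conserved:
salt = 4,760,000×33.51 + 3,050,000×32.99 + 878,000×0.36 = 159,507,600 + 100,619,500 + 316,080 = 260,443,180
volume = 4,760,000 + 3,050,000 + 878,000 = 8,688,000 m³
S = 260,443,180 / 8,688,000 = 29.9773 ppt

29.98 ppt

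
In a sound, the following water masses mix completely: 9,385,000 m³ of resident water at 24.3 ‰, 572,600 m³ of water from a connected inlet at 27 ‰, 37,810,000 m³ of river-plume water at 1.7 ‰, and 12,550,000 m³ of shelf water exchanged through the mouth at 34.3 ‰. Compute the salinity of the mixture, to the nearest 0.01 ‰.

Weighted by volume,
salt = 9,385,000×24.3 + 572,600×27 + 37,810,000×1.7 + 12,550,000×34.3 = 228,055,500 + 15,460,200 + 64,277,000 + 430,465,000 = 738,257,700
volume = 9,385,000 + 572,600 + 37,810,000 + 12,550,000 = 60,317,600 m³
S = 738,257,700 / 60,317,600 = 12.2395 ‰

12.24 ‰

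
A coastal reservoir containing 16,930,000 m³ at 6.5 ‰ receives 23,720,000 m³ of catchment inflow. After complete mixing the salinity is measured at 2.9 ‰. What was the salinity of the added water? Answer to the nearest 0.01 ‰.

0.33 ‰

Salt balance: 16,930,000×6.5 + 23,720,000×S = 40,650,000×2.9
110,045,000 + 23,720,000·S = 117,885,000
S = (117,885,000 − 110,045,000) / 23,720,000 = 0.3305 ‰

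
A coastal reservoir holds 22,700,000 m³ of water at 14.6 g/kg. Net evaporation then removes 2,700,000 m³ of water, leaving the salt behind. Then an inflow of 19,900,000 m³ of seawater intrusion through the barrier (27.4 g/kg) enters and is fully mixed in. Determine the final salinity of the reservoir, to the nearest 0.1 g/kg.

After evaporation: salt = 22,700,000×14.6 = 331,420,000; volume = 22,700,000 − 2,700,000 = 20,000,000 m³
After mixing: salt = 331,420,000 + 19,900,000×27.4 = 876,680,000; volume = 20,000,000 + 19,900,000 = 39,900,000 m³
S = 876,680,000 / 39,900,000 = 21.9719 g/kg

22.0 g/kg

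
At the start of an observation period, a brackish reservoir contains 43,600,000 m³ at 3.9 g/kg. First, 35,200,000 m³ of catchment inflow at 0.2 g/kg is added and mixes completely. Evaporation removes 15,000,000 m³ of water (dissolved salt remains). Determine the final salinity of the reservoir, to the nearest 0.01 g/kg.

After mixing: salt = 43,600,000×3.9 + 35,200,000×0.2 = 177,080,000; volume = 78,800,000 m³
After evaporation: salt unchanged = 177,080,000; volume = 78,800,000 − 15,000,000 = 63,800,000 m³
S = 177,080,000 / 63,800,000 = 2.7755 g/kg

2.78 g/kg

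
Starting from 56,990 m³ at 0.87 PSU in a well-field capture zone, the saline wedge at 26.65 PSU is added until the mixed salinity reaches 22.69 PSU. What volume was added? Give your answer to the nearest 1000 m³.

314000 m³

Salt balance: 56,990×0.87 + V×26.65 = (56,990+V)×22.69
49,581.3 + 26.65V = 1,293,103.1 + 22.69V
1,243,521.8 = 3.96V
V = 314,020.66 m³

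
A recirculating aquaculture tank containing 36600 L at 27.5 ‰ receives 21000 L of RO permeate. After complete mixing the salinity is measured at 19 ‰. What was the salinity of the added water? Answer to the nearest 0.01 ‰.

Salt balance: 36,600×27.5 + 21,000×S = 57,600×19
1,006,500 + 21,000·S = 1,094,400
S = (1,094,400 − 1,006,500) / 21,000 = 4.1857 ‰

4.19 ‰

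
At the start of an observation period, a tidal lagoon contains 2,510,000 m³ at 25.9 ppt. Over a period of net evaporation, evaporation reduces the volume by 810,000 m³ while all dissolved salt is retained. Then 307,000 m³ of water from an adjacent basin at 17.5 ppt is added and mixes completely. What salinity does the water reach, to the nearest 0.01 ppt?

After evaporation: salt = 2,510,000×25.9 = 65,009,000; volume = 2,510,000 − 810,000 = 1,700,000 m³
After mixing: salt = 65,009,000 + 307,000×17.5 = 70,381,500; volume = 1,700,000 + 307,000 = 2,007,000 m³
S = 70,381,500 / 2,007,000 = 35.068 ppt

35.07 ppt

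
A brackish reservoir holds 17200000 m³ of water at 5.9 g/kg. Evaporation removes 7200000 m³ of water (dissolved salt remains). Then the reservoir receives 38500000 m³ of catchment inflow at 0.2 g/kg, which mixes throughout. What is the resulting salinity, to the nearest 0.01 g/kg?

After evaporation: salt = 17,200,000×5.9 = 101,480,000; volume = 17,200,000 − 7,200,000 = 10,000,000 m³
After mixing: salt = 101,480,000 + 38,500,000×0.2 = 109,180,000; volume = 10,000,000 + 38,500,000 = 48,500,000 m³
S = 109,180,000 / 48,500,000 = 2.2511 g/kg

2.25 g/kg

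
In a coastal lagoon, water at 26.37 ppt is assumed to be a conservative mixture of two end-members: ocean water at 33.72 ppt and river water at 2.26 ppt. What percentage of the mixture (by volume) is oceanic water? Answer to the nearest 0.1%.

76.6%

Let g be the oceanic fraction. Salt balance per unit volume:
g×33.72 + (1−g)×2.26 = 26.37
g = (26.37 − 2.26) / (33.72 − 2.26) = 24.11/31.46 = 0.7664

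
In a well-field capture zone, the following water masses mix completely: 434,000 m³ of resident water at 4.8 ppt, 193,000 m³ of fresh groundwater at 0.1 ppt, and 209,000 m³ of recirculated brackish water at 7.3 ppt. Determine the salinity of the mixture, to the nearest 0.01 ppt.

Conserving salt mass:
salt = 434,000×4.8 + 193,000×0.1 + 209,000×7.3 = 2,083,200 + 19,300 + 1,525,700 = 3,628,200
volume = 434,000 + 193,000 + 209,000 = 836,000 m³
S = 3,628,200 / 836,000 = 4.34 ppt

4.34 ppt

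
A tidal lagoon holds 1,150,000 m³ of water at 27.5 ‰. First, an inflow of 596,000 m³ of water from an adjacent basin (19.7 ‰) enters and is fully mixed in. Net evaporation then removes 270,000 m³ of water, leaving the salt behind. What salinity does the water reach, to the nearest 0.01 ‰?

29.38 ‰

After mixing: salt = 1,150,000×27.5 + 596,000×19.7 = 43,366,200; volume = 1,746,000 m³
After evaporation: salt unchanged = 43,366,200; volume = 1,746,000 − 270,000 = 1,476,000 m³
S = 43,366,200 / 1,476,000 = 29.3809 ‰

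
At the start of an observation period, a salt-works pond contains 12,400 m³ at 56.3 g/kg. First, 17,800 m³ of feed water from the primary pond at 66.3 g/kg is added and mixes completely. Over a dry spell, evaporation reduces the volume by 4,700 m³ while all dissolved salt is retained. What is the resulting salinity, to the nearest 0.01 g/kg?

73.66 g/kg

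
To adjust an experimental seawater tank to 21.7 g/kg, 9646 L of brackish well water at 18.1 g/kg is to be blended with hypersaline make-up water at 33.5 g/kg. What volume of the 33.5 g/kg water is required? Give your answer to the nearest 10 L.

Salt balance: 9,646×18.1 + V×33.5 = (9,646+V)×21.7
174,592.6 + 33.5V = 209,318.2 + 21.7V
34,725.6 = 11.8V
V = 2,942.85 L

2940 L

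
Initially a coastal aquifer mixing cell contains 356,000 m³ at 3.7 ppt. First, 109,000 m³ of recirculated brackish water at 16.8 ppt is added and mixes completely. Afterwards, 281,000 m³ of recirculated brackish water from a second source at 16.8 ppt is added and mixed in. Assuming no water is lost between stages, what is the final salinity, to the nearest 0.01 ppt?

Total salt / total volume:
Initial salt = 356,000×3.7 = 1,317,200
After stage 1: salt = 1,317,200 + 109,000×16.8 = 3,148,400; volume = 465,000 m³; S = 6.771 ppt
After stage 2: salt = 3,148,400 + 281,000×16.8 = 7,869,200; volume = 746,000 m³
S = 7,869,200 / 746,000 = 10.5485 ppt

10.55 ppt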